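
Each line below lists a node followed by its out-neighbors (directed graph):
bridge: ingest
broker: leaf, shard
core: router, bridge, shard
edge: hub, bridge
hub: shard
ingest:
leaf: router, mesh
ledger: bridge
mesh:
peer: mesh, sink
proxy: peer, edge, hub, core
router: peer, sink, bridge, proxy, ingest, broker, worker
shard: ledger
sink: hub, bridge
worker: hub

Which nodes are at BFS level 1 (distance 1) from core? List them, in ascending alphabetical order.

Level 0: core
Level 1: bridge, router, shard
Level 2: broker, ingest, ledger, peer, proxy, sink, worker
Level 3: edge, hub, leaf, mesh

bridge, router, shard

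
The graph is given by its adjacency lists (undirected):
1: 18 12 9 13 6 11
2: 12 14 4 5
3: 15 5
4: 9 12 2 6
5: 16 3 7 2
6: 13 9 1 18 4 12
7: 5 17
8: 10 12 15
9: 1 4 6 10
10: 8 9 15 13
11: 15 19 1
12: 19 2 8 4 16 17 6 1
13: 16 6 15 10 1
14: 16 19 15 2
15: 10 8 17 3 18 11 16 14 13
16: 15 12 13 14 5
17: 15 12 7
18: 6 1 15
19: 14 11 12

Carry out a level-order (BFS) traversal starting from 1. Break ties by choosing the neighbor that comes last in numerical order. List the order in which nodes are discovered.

Visit 1; enqueue 18, 13, 12, 11, 9, 6 → queue [18, 13, 12, 11, 9, 6]
Visit 18; enqueue 15 → queue [13, 12, 11, 9, 6, 15]
Visit 13; enqueue 16, 10 → queue [12, 11, 9, 6, 15, 16, 10]
Visit 12; enqueue 19, 17, 8, 4, 2 → queue [11, 9, 6, 15, 16, 10, 19, 17, 8, 4, 2]
Visit 11 → queue [9, 6, 15, 16, 10, 19, 17, 8, 4, 2]
Visit 9 → queue [6, 15, 16, 10, 19, 17, 8, 4, 2]
Visit 6 → queue [15, 16, 10, 19, 17, 8, 4, 2]
Visit 15; enqueue 14, 3 → queue [16, 10, 19, 17, 8, 4, 2, 14, 3]
Visit 16; enqueue 5 → queue [10, 19, 17, 8, 4, 2, 14, 3, 5]
Visit 10 → queue [19, 17, 8, 4, 2, 14, 3, 5]
Visit 19 → queue [17, 8, 4, 2, 14, 3, 5]
Visit 17; enqueue 7 → queue [8, 4, 2, 14, 3, 5, 7]
Visit 8 → queue [4, 2, 14, 3, 5, 7]
Visit 4 → queue [2, 14, 3, 5, 7]
Visit 2 → queue [14, 3, 5, 7]
Visit 14 → queue [3, 5, 7]
Visit 3 → queue [5, 7]
Visit 5 → queue [7]
Visit 7 → queue []

1, 18, 13, 12, 11, 9, 6, 15, 16, 10, 19, 17, 8, 4, 2, 14, 3, 5, 7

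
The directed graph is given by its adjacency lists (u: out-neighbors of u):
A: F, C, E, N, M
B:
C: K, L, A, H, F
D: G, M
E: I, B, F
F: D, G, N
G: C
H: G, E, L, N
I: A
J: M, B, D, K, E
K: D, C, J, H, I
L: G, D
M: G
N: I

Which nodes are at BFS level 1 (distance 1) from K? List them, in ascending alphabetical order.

Level 0: K
Level 1: C, D, H, I, J
Level 2: A, B, E, F, G, L, M, N

C, D, H, I, J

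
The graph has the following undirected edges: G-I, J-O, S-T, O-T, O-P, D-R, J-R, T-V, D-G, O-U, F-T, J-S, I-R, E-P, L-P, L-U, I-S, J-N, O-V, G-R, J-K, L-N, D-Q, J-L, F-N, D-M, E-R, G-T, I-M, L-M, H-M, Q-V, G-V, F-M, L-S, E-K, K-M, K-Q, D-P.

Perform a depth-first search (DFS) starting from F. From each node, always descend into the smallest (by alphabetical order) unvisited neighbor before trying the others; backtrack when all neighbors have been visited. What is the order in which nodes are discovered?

F → M → D → G → I → R → E → K → J → L → N → P → O → T → S → V → Q → U → H

Visit F
F → M
M → D
D → G
G → I
I → R
R → E
E → K
K → J
J → L
L → N
L → P
P → O
O → T
T → S
T → V
V → Q
O → U
M → H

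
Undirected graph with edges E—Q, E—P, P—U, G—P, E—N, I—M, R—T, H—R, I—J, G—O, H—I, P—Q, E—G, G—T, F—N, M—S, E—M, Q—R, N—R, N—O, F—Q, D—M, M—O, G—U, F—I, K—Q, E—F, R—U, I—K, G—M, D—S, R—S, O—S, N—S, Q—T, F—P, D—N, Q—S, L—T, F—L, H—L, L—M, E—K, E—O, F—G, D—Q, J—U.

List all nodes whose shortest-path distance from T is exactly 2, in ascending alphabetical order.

D, E, F, H, K, M, N, O, P, S, U

Level 0: T
Level 1: G, L, Q, R
Level 2: D, E, F, H, K, M, N, O, P, S, U
Level 3: I, J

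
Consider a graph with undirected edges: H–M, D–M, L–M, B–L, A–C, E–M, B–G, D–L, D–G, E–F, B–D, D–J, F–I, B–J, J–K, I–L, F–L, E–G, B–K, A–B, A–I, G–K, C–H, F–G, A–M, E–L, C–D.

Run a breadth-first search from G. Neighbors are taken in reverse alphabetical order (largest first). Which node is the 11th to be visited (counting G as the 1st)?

C

Visit G; enqueue K, F, E, D, B → queue [K, F, E, D, B]
Visit K; enqueue J → queue [F, E, D, B, J]
Visit F; enqueue L, I → queue [E, D, B, J, L, I]
Visit E; enqueue M → queue [D, B, J, L, I, M]
Visit D; enqueue C → queue [B, J, L, I, M, C]
Visit B; enqueue A → queue [J, L, I, M, C, A]
Visit J → queue [L, I, M, C, A]
Visit L → queue [I, M, C, A]
Visit I → queue [M, C, A]
Visit M; enqueue H → queue [C, A, H]
Visit C → queue [A, H]
Visit A → queue [H]
Visit H → queue []

Visit order: G, K, F, E, D, B, J, L, I, M, C, A, H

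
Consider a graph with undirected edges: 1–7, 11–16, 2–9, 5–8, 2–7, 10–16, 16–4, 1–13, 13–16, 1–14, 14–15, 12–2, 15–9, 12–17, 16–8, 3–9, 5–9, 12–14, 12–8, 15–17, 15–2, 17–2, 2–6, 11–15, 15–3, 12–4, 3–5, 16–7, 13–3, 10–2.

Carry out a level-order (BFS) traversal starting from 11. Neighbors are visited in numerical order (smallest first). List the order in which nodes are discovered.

11 15 16 2 3 9 14 17 4 7 8 10 13 6 12 5 1

Visit 11; enqueue 15, 16 → queue [15, 16]
Visit 15; enqueue 2, 3, 9, 14, 17 → queue [16, 2, 3, 9, 14, 17]
Visit 16; enqueue 4, 7, 8, 10, 13 → queue [2, 3, 9, 14, 17, 4, 7, 8, 10, 13]
Visit 2; enqueue 6, 12 → queue [3, 9, 14, 17, 4, 7, 8, 10, 13, 6, 12]
Visit 3; enqueue 5 → queue [9, 14, 17, 4, 7, 8, 10, 13, 6, 12, 5]
Visit 9 → queue [14, 17, 4, 7, 8, 10, 13, 6, 12, 5]
Visit 14; enqueue 1 → queue [17, 4, 7, 8, 10, 13, 6, 12, 5, 1]
Visit 17 → queue [4, 7, 8, 10, 13, 6, 12, 5, 1]
Visit 4 → queue [7, 8, 10, 13, 6, 12, 5, 1]
Visit 7 → queue [8, 10, 13, 6, 12, 5, 1]
Visit 8 → queue [10, 13, 6, 12, 5, 1]
Visit 10 → queue [13, 6, 12, 5, 1]
Visit 13 → queue [6, 12, 5, 1]
Visit 6 → queue [12, 5, 1]
Visit 12 → queue [5, 1]
Visit 5 → queue [1]
Visit 1 → queue []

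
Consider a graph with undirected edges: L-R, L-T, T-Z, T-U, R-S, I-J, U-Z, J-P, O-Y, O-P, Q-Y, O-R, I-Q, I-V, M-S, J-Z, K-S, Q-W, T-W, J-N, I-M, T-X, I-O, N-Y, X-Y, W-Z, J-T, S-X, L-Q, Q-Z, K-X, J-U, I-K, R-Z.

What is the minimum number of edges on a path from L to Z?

2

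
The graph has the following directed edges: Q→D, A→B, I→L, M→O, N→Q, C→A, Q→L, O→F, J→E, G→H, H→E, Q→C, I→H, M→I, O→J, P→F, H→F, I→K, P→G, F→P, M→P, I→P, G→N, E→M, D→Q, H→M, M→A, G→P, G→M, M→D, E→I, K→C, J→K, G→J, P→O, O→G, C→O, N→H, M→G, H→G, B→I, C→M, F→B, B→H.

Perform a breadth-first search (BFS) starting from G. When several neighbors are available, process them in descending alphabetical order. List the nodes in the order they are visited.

Visit G; enqueue P, N, M, J, H → queue [P, N, M, J, H]
Visit P; enqueue O, F → queue [N, M, J, H, O, F]
Visit N; enqueue Q → queue [M, J, H, O, F, Q]
Visit M; enqueue I, D, A → queue [J, H, O, F, Q, I, D, A]
Visit J; enqueue K, E → queue [H, O, F, Q, I, D, A, K, E]
Visit H → queue [O, F, Q, I, D, A, K, E]
Visit O → queue [F, Q, I, D, A, K, E]
Visit F; enqueue B → queue [Q, I, D, A, K, E, B]
Visit Q; enqueue L, C → queue [I, D, A, K, E, B, L, C]
Visit I → queue [D, A, K, E, B, L, C]
Visit D → queue [A, K, E, B, L, C]
Visit A → queue [K, E, B, L, C]
Visit K → queue [E, B, L, C]
Visit E → queue [B, L, C]
Visit B → queue [L, C]
Visit L → queue [C]
Visit C → queue []

G, P, N, M, J, H, O, F, Q, I, D, A, K, E, B, L, C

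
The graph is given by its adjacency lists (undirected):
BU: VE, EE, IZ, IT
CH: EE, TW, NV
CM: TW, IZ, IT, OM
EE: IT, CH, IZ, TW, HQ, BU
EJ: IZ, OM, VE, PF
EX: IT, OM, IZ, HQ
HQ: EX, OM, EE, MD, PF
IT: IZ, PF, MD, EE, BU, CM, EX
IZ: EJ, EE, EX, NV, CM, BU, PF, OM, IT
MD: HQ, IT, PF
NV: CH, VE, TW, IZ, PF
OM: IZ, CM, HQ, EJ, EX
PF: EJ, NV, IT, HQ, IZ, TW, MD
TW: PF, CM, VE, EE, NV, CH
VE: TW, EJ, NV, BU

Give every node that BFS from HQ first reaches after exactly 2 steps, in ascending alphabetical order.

Level 0: HQ
Level 1: EE, EX, MD, OM, PF
Level 2: BU, CH, CM, EJ, IT, IZ, NV, TW
Level 3: VE

BU, CH, CM, EJ, IT, IZ, NV, TW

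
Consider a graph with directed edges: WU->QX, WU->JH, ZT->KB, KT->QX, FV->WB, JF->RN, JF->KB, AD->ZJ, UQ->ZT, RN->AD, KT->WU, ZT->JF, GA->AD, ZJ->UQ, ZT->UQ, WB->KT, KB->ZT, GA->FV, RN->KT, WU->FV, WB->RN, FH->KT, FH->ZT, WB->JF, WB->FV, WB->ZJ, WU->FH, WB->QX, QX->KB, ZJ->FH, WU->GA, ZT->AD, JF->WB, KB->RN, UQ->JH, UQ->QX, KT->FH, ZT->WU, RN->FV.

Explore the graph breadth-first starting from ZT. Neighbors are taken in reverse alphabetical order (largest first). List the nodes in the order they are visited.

Visit ZT; enqueue WU, UQ, KB, JF, AD → queue [WU, UQ, KB, JF, AD]
Visit WU; enqueue QX, JH, GA, FV, FH → queue [UQ, KB, JF, AD, QX, JH, GA, FV, FH]
Visit UQ → queue [KB, JF, AD, QX, JH, GA, FV, FH]
Visit KB; enqueue RN → queue [JF, AD, QX, JH, GA, FV, FH, RN]
Visit JF; enqueue WB → queue [AD, QX, JH, GA, FV, FH, RN, WB]
Visit AD; enqueue ZJ → queue [QX, JH, GA, FV, FH, RN, WB, ZJ]
Visit QX → queue [JH, GA, FV, FH, RN, WB, ZJ]
Visit JH → queue [GA, FV, FH, RN, WB, ZJ]
Visit GA → queue [FV, FH, RN, WB, ZJ]
Visit FV → queue [FH, RN, WB, ZJ]
Visit FH; enqueue KT → queue [RN, WB, ZJ, KT]
Visit RN → queue [WB, ZJ, KT]
Visit WB → queue [ZJ, KT]
Visit ZJ → queue [KT]
Visit KT → queue []

ZT WU UQ KB JF AD QX JH GA FV FH RN WB ZJ KT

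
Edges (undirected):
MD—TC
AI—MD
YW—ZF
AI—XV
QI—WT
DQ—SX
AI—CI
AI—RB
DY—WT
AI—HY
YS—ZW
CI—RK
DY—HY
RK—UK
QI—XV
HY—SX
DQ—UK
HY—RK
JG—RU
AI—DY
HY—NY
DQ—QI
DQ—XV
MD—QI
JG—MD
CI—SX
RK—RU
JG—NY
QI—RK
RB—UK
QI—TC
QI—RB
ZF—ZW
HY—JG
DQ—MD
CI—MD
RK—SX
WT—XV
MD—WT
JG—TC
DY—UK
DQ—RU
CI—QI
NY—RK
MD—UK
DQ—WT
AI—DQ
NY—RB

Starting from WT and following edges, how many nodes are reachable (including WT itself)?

BFS from WT visits: WT, DQ, DY, MD, QI, XV, AI, RU, SX, UK, HY, CI, JG, TC, RB, RK, NY
Reachable nodes: 17 of 21 total.

17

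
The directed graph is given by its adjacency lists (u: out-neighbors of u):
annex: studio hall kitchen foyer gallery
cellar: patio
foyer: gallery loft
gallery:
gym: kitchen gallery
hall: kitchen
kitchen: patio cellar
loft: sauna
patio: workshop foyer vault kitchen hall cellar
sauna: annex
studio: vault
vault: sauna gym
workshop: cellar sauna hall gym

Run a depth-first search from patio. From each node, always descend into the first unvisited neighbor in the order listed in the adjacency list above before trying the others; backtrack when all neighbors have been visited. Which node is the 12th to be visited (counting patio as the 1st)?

foyer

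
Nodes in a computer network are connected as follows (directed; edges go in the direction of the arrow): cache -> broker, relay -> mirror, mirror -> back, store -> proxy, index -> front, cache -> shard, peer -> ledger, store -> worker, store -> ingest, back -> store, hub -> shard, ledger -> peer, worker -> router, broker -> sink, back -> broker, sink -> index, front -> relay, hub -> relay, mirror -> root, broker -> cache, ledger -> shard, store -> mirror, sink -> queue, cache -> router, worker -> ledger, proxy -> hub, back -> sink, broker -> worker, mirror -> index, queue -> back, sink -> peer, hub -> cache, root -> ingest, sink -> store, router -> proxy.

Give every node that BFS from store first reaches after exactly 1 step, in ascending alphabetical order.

Level 0: store
Level 1: ingest, mirror, proxy, worker
Level 2: back, hub, index, ledger, root, router
Level 3: broker, cache, front, peer, relay, shard, sink
Level 4: queue

ingest, mirror, proxy, worker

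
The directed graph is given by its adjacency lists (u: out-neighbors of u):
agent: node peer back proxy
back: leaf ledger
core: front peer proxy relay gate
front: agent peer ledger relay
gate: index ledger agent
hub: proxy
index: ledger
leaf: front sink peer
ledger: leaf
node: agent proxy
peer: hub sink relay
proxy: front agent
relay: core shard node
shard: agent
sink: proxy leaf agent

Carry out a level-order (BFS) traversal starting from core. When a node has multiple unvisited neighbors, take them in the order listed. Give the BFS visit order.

core → front → peer → proxy → relay → gate → agent → ledger → hub → sink → shard → node → index → back → leaf

Visit core; enqueue front, peer, proxy, relay, gate → queue [front, peer, proxy, relay, gate]
Visit front; enqueue agent, ledger → queue [peer, proxy, relay, gate, agent, ledger]
Visit peer; enqueue hub, sink → queue [proxy, relay, gate, agent, ledger, hub, sink]
Visit proxy → queue [relay, gate, agent, ledger, hub, sink]
Visit relay; enqueue shard, node → queue [gate, agent, ledger, hub, sink, shard, node]
Visit gate; enqueue index → queue [agent, ledger, hub, sink, shard, node, index]
Visit agent; enqueue back → queue [ledger, hub, sink, shard, node, index, back]
Visit ledger; enqueue leaf → queue [hub, sink, shard, node, index, back, leaf]
Visit hub → queue [sink, shard, node, index, back, leaf]
Visit sink → queue [shard, node, index, back, leaf]
Visit shard → queue [node, index, back, leaf]
Visit node → queue [index, back, leaf]
Visit index → queue [back, leaf]
Visit back → queue [leaf]
Visit leaf → queue []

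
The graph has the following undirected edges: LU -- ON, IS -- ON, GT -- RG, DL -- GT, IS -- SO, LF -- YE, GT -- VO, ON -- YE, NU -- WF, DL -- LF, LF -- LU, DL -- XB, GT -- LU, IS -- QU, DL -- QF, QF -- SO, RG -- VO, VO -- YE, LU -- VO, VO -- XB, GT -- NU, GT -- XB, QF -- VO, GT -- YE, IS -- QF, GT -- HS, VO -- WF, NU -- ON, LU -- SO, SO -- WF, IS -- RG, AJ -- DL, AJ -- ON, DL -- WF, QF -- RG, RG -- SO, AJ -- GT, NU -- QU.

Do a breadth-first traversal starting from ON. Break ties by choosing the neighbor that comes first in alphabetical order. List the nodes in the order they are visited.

ON, AJ, IS, LU, NU, YE, DL, GT, QF, QU, RG, SO, LF, VO, WF, XB, HS

Visit ON; enqueue AJ, IS, LU, NU, YE → queue [AJ, IS, LU, NU, YE]
Visit AJ; enqueue DL, GT → queue [IS, LU, NU, YE, DL, GT]
Visit IS; enqueue QF, QU, RG, SO → queue [LU, NU, YE, DL, GT, QF, QU, RG, SO]
Visit LU; enqueue LF, VO → queue [NU, YE, DL, GT, QF, QU, RG, SO, LF, VO]
Visit NU; enqueue WF → queue [YE, DL, GT, QF, QU, RG, SO, LF, VO, WF]
Visit YE → queue [DL, GT, QF, QU, RG, SO, LF, VO, WF]
Visit DL; enqueue XB → queue [GT, QF, QU, RG, SO, LF, VO, WF, XB]
Visit GT; enqueue HS → queue [QF, QU, RG, SO, LF, VO, WF, XB, HS]
Visit QF → queue [QU, RG, SO, LF, VO, WF, XB, HS]
Visit QU → queue [RG, SO, LF, VO, WF, XB, HS]
Visit RG → queue [SO, LF, VO, WF, XB, HS]
Visit SO → queue [LF, VO, WF, XB, HS]
Visit LF → queue [VO, WF, XB, HS]
Visit VO → queue [WF, XB, HS]
Visit WF → queue [XB, HS]
Visit XB → queue [HS]
Visit HS → queue []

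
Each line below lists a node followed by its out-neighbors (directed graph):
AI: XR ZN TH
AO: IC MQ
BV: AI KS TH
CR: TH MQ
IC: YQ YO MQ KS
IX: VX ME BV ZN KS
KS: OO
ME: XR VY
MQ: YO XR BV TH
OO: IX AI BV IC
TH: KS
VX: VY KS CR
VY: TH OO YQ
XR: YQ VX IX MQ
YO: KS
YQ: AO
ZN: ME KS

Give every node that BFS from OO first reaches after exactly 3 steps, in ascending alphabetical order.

Level 0: OO
Level 1: AI, BV, IC, IX
Level 2: KS, ME, MQ, TH, VX, XR, YO, YQ, ZN
Level 3: AO, CR, VY

AO, CR, VY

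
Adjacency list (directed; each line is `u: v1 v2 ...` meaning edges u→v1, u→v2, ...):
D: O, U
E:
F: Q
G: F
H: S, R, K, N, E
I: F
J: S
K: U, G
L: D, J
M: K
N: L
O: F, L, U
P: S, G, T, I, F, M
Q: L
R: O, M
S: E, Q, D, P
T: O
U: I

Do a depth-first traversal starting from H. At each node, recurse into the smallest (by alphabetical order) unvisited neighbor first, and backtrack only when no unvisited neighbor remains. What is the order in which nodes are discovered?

H E K G F Q L D O U I J S P M T N R

Visit H
H → E
H → K
K → G
G → F
F → Q
Q → L
L → D
D → O
O → U
U → I
L → J
J → S
S → P
P → M
P → T
H → N
H → R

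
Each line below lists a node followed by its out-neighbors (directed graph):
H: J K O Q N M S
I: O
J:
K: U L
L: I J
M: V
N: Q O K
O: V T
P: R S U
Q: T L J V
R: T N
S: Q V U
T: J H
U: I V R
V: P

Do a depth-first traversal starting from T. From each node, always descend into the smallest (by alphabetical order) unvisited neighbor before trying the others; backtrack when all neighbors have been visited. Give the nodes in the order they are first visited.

T, H, J, K, L, I, O, V, P, R, N, Q, S, U, M

Visit T
T → H
H → J
H → K
K → L
L → I
I → O
O → V
V → P
P → R
R → N
N → Q
P → S
S → U
H → M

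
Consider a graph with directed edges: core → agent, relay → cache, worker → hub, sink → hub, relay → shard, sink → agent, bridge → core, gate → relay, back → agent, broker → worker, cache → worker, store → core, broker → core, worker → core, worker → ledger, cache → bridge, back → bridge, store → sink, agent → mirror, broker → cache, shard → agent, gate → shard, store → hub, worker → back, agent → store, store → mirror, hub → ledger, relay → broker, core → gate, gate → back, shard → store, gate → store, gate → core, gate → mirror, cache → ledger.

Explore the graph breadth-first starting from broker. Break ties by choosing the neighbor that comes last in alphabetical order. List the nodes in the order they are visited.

broker, worker, core, cache, ledger, hub, back, gate, agent, bridge, store, shard, relay, mirror, sink

Visit broker; enqueue worker, core, cache → queue [worker, core, cache]
Visit worker; enqueue ledger, hub, back → queue [core, cache, ledger, hub, back]
Visit core; enqueue gate, agent → queue [cache, ledger, hub, back, gate, agent]
Visit cache; enqueue bridge → queue [ledger, hub, back, gate, agent, bridge]
Visit ledger → queue [hub, back, gate, agent, bridge]
Visit hub → queue [back, gate, agent, bridge]
Visit back → queue [gate, agent, bridge]
Visit gate; enqueue store, shard, relay, mirror → queue [agent, bridge, store, shard, relay, mirror]
Visit agent → queue [bridge, store, shard, relay, mirror]
Visit bridge → queue [store, shard, relay, mirror]
Visit store; enqueue sink → queue [shard, relay, mirror, sink]
Visit shard → queue [relay, mirror, sink]
Visit relay → queue [mirror, sink]
Visit mirror → queue [sink]
Visit sink → queue []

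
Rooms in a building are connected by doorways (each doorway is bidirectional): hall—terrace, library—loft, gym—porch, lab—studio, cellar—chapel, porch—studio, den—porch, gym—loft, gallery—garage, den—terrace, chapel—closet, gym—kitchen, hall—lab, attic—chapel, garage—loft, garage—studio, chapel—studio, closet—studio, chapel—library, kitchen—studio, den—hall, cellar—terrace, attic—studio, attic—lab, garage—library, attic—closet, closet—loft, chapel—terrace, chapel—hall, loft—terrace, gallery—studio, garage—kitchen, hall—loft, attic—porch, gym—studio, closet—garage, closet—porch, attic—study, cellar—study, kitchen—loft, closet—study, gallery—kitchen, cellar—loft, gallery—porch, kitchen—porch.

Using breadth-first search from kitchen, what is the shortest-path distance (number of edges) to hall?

2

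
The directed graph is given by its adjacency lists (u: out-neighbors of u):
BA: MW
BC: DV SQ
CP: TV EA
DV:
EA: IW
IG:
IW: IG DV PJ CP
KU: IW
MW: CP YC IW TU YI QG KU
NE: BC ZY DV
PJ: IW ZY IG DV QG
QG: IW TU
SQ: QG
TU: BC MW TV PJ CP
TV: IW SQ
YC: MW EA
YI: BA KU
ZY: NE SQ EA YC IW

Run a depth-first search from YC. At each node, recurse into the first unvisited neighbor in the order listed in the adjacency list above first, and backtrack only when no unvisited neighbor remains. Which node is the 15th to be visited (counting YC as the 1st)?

Visit YC
YC → MW
MW → CP
CP → TV
TV → IW
IW → IG
IW → DV
IW → PJ
PJ → ZY
ZY → NE
NE → BC
BC → SQ
SQ → QG
QG → TU
ZY → EA
MW → YI
YI → BA
YI → KU

Visit order: YC, MW, CP, TV, IW, IG, DV, PJ, ZY, NE, BC, SQ, QG, TU, EA, YI, BA, KU

EA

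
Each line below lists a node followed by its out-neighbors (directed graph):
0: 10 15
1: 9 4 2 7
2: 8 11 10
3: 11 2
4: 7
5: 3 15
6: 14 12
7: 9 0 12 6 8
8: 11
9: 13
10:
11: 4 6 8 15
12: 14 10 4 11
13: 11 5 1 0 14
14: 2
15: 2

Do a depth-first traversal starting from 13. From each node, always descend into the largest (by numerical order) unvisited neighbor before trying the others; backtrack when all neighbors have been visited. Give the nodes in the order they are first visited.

Visit 13
13 → 14
14 → 2
2 → 11
11 → 15
11 → 8
11 → 6
6 → 12
12 → 10
12 → 4
4 → 7
7 → 9
7 → 0
13 → 5
5 → 3
13 → 1

13 -> 14 -> 2 -> 11 -> 15 -> 8 -> 6 -> 12 -> 10 -> 4 -> 7 -> 9 -> 0 -> 5 -> 3 -> 1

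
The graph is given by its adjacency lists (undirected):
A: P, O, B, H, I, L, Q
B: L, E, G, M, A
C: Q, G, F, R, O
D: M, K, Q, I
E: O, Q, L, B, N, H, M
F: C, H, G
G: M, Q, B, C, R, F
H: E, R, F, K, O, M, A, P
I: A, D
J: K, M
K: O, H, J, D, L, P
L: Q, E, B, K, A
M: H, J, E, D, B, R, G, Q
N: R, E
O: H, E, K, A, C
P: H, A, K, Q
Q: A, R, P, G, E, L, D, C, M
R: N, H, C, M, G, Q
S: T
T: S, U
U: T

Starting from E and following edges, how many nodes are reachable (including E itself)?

18

BFS from E visits: E, O, Q, L, B, N, H, M, K, A, C, R, P, G, D, F, J, I
Reachable nodes: 18 of 21 total.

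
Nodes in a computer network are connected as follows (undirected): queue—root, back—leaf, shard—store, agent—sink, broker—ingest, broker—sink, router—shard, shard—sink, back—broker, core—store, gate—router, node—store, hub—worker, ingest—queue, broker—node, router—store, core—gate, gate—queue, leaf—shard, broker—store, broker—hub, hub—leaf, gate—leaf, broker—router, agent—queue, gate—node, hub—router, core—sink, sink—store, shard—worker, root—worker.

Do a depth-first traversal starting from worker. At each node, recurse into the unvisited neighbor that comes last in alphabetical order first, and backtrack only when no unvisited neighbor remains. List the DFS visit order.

Visit worker
worker → shard
shard → store
store → sink
sink → core
core → gate
gate → router
router → hub
hub → leaf
leaf → back
back → broker
broker → node
broker → ingest
ingest → queue
queue → root
queue → agent

worker, shard, store, sink, core, gate, router, hub, leaf, back, broker, node, ingest, queue, root, agent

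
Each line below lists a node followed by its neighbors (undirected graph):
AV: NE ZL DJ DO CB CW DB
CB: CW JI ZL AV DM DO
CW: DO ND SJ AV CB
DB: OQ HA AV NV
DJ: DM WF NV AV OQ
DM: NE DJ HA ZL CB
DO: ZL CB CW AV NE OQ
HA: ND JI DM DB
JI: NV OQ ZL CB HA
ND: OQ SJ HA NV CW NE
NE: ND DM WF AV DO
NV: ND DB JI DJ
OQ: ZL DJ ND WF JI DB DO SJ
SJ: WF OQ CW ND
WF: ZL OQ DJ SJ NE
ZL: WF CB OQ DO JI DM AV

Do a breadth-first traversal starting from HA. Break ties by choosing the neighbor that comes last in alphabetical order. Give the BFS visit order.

HA → ND → JI → DM → DB → SJ → OQ → NV → NE → CW → ZL → CB → DJ → AV → WF → DO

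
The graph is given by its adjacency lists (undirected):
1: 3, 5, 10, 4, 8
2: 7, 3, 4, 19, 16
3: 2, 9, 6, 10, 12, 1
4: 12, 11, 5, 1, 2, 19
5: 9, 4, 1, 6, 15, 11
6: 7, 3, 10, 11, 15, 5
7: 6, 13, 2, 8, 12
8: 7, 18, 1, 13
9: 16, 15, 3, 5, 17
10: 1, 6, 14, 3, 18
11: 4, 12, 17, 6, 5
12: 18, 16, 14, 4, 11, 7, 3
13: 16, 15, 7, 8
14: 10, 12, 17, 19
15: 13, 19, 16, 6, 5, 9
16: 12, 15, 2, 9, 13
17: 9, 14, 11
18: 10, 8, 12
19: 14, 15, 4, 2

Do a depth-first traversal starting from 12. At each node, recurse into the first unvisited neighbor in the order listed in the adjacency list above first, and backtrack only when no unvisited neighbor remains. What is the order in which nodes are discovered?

12, 18, 10, 1, 3, 2, 7, 6, 11, 4, 5, 9, 16, 15, 13, 8, 19, 14, 17

Visit 12
12 → 18
18 → 10
10 → 1
1 → 3
3 → 2
2 → 7
7 → 6
6 → 11
11 → 4
4 → 5
5 → 9
9 → 16
16 → 15
15 → 13
13 → 8
15 → 19
19 → 14
14 → 17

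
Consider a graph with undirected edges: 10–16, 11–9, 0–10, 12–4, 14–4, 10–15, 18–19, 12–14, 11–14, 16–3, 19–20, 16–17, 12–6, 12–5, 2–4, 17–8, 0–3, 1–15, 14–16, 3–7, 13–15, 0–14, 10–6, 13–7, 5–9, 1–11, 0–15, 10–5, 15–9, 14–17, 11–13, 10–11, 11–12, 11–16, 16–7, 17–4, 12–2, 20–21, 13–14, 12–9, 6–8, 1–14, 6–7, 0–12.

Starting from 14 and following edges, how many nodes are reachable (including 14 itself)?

BFS from 14 visits: 14, 0, 1, 4, 11, 12, 13, 16, 17, 3, 10, 15, 2, 9, 5, 6, 7, 8
Reachable nodes: 18 of 22 total.

18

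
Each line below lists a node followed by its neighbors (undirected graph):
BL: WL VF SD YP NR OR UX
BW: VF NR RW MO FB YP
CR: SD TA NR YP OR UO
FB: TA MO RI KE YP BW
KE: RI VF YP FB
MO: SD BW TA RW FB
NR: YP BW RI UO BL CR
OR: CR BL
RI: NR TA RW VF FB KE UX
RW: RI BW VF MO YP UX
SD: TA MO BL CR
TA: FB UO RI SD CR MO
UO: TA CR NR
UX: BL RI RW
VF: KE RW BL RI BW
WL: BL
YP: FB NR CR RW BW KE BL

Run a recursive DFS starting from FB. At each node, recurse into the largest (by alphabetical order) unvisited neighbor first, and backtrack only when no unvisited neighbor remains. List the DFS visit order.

FB → YP → RW → VF → RI → UX → BL → WL → SD → TA → UO → NR → CR → OR → BW → MO → KE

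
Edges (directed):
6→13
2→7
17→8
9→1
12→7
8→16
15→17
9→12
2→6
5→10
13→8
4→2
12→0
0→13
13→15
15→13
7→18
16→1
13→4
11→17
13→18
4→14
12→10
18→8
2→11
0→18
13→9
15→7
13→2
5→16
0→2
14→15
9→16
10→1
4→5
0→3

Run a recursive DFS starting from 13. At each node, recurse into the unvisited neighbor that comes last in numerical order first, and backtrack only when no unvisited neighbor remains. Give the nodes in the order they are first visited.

Visit 13
13 → 18
18 → 8
8 → 16
16 → 1
13 → 15
15 → 17
15 → 7
13 → 9
9 → 12
12 → 10
12 → 0
0 → 3
0 → 2
2 → 11
2 → 6
13 → 4
4 → 14
4 → 5

13, 18, 8, 16, 1, 15, 17, 7, 9, 12, 10, 0, 3, 2, 11, 6, 4, 14, 5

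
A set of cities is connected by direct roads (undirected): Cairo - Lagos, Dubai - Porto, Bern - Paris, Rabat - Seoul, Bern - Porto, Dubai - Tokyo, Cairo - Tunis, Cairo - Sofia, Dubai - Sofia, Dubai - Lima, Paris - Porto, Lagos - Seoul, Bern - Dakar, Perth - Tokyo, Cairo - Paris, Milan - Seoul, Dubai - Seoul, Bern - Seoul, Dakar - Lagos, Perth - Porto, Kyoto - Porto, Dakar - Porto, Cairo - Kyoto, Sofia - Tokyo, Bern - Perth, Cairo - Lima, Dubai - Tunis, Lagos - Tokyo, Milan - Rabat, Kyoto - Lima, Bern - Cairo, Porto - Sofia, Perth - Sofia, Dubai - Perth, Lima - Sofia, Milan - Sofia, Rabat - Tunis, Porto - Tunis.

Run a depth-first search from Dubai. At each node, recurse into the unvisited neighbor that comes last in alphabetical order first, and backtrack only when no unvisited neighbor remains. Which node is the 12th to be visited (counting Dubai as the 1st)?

Visit Dubai
Dubai → Tunis
Tunis → Rabat
Rabat → Seoul
Seoul → Milan
Milan → Sofia
Sofia → Tokyo
Tokyo → Perth
Perth → Porto
Porto → Paris
Paris → Cairo
Cairo → Lima
Lima → Kyoto
Cairo → Lagos
Lagos → Dakar
Dakar → Bern

Visit order: Dubai, Tunis, Rabat, Seoul, Milan, Sofia, Tokyo, Perth, Porto, Paris, Cairo, Lima, Kyoto, Lagos, Dakar, Bern

Lima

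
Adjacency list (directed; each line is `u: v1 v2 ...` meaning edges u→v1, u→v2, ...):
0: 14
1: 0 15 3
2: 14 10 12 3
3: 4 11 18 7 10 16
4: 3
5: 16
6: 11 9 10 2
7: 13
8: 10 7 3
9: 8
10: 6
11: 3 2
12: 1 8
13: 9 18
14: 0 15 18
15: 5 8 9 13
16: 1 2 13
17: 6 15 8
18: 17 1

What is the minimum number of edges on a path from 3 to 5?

Level 0: 3
Level 1: 4, 7, 10, 11, 16, 18
Level 2: 1, 2, 6, 13, 17
Level 3: 0, 8, 9, 12, 14, 15
Level 4: 5
5 first appears at level 4.

4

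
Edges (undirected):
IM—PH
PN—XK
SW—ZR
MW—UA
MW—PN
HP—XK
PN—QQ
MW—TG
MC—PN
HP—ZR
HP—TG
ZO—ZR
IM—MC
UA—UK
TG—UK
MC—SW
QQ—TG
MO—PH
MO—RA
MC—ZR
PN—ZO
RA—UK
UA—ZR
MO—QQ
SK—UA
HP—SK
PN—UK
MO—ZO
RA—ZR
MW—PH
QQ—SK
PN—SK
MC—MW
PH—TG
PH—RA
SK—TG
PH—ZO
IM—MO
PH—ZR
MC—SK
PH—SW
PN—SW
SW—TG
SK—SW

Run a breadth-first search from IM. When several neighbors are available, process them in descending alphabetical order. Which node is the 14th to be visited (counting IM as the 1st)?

UA

Visit IM; enqueue PH, MO, MC → queue [PH, MO, MC]
Visit PH; enqueue ZR, ZO, TG, SW, RA, MW → queue [MO, MC, ZR, ZO, TG, SW, RA, MW]
Visit MO; enqueue QQ → queue [MC, ZR, ZO, TG, SW, RA, MW, QQ]
Visit MC; enqueue SK, PN → queue [ZR, ZO, TG, SW, RA, MW, QQ, SK, PN]
Visit ZR; enqueue UA, HP → queue [ZO, TG, SW, RA, MW, QQ, SK, PN, UA, HP]
Visit ZO → queue [TG, SW, RA, MW, QQ, SK, PN, UA, HP]
Visit TG; enqueue UK → queue [SW, RA, MW, QQ, SK, PN, UA, HP, UK]
Visit SW → queue [RA, MW, QQ, SK, PN, UA, HP, UK]
Visit RA → queue [MW, QQ, SK, PN, UA, HP, UK]
Visit MW → queue [QQ, SK, PN, UA, HP, UK]
Visit QQ → queue [SK, PN, UA, HP, UK]
Visit SK → queue [PN, UA, HP, UK]
Visit PN; enqueue XK → queue [UA, HP, UK, XK]
Visit UA → queue [HP, UK, XK]
Visit HP → queue [UK, XK]
Visit UK → queue [XK]
Visit XK → queue []

Visit order: IM, PH, MO, MC, ZR, ZO, TG, SW, RA, MW, QQ, SK, PN, UA, HP, UK, XK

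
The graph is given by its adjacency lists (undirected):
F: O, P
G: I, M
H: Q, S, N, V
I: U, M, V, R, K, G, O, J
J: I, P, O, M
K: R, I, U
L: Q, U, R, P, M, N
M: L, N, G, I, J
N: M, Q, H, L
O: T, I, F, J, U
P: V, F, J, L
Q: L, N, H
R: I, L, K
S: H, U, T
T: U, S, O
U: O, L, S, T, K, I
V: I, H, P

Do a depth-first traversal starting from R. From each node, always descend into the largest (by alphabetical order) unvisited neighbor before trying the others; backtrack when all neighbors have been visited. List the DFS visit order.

Visit R
R → L
L → U
U → T
T → S
S → H
H → V
V → P
P → J
J → O
O → I
I → M
M → N
N → Q
M → G
I → K
O → F

R L U T S H V P J O I M N Q G K F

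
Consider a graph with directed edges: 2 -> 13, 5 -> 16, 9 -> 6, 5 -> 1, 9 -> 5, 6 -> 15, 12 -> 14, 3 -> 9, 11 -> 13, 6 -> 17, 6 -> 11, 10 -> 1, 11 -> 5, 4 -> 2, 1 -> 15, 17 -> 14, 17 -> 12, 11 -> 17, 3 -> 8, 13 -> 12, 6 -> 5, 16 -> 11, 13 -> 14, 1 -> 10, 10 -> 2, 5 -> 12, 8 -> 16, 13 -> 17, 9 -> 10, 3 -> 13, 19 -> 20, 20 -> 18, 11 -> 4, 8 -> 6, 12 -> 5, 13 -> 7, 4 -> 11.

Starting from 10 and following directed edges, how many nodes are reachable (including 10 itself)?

13

BFS from 10 visits: 10, 2, 1, 13, 15, 17, 14, 12, 7, 5, 16, 11, 4
Reachable nodes: 13 of 20 total.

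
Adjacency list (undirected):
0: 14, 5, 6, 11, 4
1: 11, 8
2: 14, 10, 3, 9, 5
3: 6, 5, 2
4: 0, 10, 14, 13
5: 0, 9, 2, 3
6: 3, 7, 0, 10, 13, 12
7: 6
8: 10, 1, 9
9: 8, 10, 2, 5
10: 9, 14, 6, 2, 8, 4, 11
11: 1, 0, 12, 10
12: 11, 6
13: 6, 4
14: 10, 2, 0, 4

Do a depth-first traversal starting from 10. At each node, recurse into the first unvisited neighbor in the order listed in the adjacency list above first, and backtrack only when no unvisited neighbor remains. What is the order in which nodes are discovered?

Visit 10
10 → 9
9 → 8
8 → 1
1 → 11
11 → 0
0 → 14
14 → 2
2 → 3
3 → 6
6 → 7
6 → 13
13 → 4
6 → 12
3 → 5

10, 9, 8, 1, 11, 0, 14, 2, 3, 6, 7, 13, 4, 12, 5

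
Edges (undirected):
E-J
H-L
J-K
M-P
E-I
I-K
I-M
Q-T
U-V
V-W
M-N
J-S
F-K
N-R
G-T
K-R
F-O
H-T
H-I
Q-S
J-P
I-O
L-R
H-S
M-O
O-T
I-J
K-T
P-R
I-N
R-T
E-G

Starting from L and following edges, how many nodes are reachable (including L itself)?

16

BFS from L visits: L, R, H, T, P, N, K, S, I, Q, O, G, M, J, F, E
Reachable nodes: 16 of 19 total.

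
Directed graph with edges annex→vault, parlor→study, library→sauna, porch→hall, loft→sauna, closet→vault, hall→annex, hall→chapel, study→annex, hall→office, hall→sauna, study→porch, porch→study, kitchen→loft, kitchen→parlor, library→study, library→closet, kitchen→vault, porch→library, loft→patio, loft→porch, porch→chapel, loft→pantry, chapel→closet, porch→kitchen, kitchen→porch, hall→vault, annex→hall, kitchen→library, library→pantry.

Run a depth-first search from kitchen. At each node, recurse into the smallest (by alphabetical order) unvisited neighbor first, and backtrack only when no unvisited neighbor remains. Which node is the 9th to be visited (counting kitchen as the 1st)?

hall

Visit kitchen
kitchen → library
library → closet
closet → vault
library → pantry
library → sauna
library → study
study → annex
annex → hall
hall → chapel
hall → office
study → porch
kitchen → loft
loft → patio
kitchen → parlor

Visit order: kitchen, library, closet, vault, pantry, sauna, study, annex, hall, chapel, office, porch, loft, patio, parlor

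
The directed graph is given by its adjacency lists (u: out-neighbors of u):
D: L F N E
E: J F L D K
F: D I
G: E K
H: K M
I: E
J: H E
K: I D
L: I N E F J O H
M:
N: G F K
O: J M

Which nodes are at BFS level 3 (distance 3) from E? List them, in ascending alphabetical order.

G, M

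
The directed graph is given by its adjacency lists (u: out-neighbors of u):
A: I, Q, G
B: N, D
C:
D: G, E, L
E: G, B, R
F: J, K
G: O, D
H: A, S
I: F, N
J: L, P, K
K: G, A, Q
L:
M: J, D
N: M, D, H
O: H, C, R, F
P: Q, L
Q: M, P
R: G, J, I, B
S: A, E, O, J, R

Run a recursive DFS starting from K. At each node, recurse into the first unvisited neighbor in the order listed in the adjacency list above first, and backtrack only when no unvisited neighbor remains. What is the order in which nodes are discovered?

Visit K
K → G
G → O
O → H
H → A
A → I
I → F
F → J
J → L
J → P
P → Q
Q → M
M → D
D → E
E → B
B → N
E → R
H → S
O → C

K, G, O, H, A, I, F, J, L, P, Q, M, D, E, B, N, R, S, C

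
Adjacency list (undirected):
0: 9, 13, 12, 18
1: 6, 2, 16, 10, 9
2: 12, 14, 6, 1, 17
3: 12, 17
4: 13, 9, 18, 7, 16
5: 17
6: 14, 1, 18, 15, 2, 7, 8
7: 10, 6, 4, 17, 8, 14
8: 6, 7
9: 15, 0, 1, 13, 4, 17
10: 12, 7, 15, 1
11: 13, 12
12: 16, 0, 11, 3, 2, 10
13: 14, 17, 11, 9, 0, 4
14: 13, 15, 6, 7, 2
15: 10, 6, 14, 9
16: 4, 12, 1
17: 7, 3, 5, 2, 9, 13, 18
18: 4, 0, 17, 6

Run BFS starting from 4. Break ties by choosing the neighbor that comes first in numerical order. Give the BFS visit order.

4 -> 7 -> 9 -> 13 -> 16 -> 18 -> 6 -> 8 -> 10 -> 14 -> 17 -> 0 -> 1 -> 15 -> 11 -> 12 -> 2 -> 3 -> 5

Visit 4; enqueue 7, 9, 13, 16, 18 → queue [7, 9, 13, 16, 18]
Visit 7; enqueue 6, 8, 10, 14, 17 → queue [9, 13, 16, 18, 6, 8, 10, 14, 17]
Visit 9; enqueue 0, 1, 15 → queue [13, 16, 18, 6, 8, 10, 14, 17, 0, 1, 15]
Visit 13; enqueue 11 → queue [16, 18, 6, 8, 10, 14, 17, 0, 1, 15, 11]
Visit 16; enqueue 12 → queue [18, 6, 8, 10, 14, 17, 0, 1, 15, 11, 12]
Visit 18 → queue [6, 8, 10, 14, 17, 0, 1, 15, 11, 12]
Visit 6; enqueue 2 → queue [8, 10, 14, 17, 0, 1, 15, 11, 12, 2]
Visit 8 → queue [10, 14, 17, 0, 1, 15, 11, 12, 2]
Visit 10 → queue [14, 17, 0, 1, 15, 11, 12, 2]
Visit 14 → queue [17, 0, 1, 15, 11, 12, 2]
Visit 17; enqueue 3, 5 → queue [0, 1, 15, 11, 12, 2, 3, 5]
Visit 0 → queue [1, 15, 11, 12, 2, 3, 5]
Visit 1 → queue [15, 11, 12, 2, 3, 5]
Visit 15 → queue [11, 12, 2, 3, 5]
Visit 11 → queue [12, 2, 3, 5]
Visit 12 → queue [2, 3, 5]
Visit 2 → queue [3, 5]
Visit 3 → queue [5]
Visit 5 → queue []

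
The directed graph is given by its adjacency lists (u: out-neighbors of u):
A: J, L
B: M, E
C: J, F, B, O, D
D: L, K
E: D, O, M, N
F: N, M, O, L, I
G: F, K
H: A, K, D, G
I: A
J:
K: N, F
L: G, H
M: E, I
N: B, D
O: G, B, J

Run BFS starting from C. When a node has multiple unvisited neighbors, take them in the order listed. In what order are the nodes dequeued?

Visit C; enqueue J, F, B, O, D → queue [J, F, B, O, D]
Visit J → queue [F, B, O, D]
Visit F; enqueue N, M, L, I → queue [B, O, D, N, M, L, I]
Visit B; enqueue E → queue [O, D, N, M, L, I, E]
Visit O; enqueue G → queue [D, N, M, L, I, E, G]
Visit D; enqueue K → queue [N, M, L, I, E, G, K]
Visit N → queue [M, L, I, E, G, K]
Visit M → queue [L, I, E, G, K]
Visit L; enqueue H → queue [I, E, G, K, H]
Visit I; enqueue A → queue [E, G, K, H, A]
Visit E → queue [G, K, H, A]
Visit G → queue [K, H, A]
Visit K → queue [H, A]
Visit H → queue [A]
Visit A → queue []

C, J, F, B, O, D, N, M, L, I, E, G, K, H, A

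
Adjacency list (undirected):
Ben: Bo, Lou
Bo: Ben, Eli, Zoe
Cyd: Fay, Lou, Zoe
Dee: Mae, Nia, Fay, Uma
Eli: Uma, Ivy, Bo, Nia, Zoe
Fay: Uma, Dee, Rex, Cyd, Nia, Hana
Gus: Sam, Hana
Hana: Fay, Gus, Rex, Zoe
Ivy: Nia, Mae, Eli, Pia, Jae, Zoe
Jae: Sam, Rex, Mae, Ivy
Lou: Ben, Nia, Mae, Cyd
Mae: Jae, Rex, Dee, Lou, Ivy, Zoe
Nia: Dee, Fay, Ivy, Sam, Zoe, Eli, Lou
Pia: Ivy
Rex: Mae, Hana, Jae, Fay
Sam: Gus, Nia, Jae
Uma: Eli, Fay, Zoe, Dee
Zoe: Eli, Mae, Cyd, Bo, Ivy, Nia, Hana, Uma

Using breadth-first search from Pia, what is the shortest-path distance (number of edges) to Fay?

3

Level 0: Pia
Level 1: Ivy
Level 2: Eli, Jae, Mae, Nia, Zoe
Level 3: Bo, Cyd, Dee, Fay, Hana, Lou, Rex, Sam, Uma
Level 4: Ben, Gus
Fay first appears at level 3.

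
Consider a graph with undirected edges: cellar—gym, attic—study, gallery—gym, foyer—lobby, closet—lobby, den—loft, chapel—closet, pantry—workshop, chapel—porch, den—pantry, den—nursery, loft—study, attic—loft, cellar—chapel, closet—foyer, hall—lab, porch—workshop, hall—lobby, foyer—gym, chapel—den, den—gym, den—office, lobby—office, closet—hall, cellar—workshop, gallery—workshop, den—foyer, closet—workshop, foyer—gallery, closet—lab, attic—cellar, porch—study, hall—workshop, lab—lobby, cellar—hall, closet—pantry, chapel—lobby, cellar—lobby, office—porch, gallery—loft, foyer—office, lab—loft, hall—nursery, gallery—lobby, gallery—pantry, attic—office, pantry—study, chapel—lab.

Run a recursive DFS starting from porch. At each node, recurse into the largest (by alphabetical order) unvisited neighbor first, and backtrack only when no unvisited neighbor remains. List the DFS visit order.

porch -> workshop -> pantry -> study -> loft -> lab -> lobby -> office -> foyer -> gym -> gallery -> den -> nursery -> hall -> closet -> chapel -> cellar -> attic

Visit porch
porch → workshop
workshop → pantry
pantry → study
study → loft
loft → lab
lab → lobby
lobby → office
office → foyer
foyer → gym
gym → gallery
gym → den
den → nursery
nursery → hall
hall → closet
closet → chapel
chapel → cellar
cellar → attic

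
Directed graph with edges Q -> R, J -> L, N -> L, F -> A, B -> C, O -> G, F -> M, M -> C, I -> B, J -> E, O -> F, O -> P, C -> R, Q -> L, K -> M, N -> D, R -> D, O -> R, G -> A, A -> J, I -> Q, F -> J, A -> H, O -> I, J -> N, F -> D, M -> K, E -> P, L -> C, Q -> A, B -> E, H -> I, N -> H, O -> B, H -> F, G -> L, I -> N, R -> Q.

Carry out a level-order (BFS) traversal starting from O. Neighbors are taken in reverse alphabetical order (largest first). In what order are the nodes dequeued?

O, R, P, I, G, F, B, Q, D, N, L, A, M, J, E, C, H, K

Visit O; enqueue R, P, I, G, F, B → queue [R, P, I, G, F, B]
Visit R; enqueue Q, D → queue [P, I, G, F, B, Q, D]
Visit P → queue [I, G, F, B, Q, D]
Visit I; enqueue N → queue [G, F, B, Q, D, N]
Visit G; enqueue L, A → queue [F, B, Q, D, N, L, A]
Visit F; enqueue M, J → queue [B, Q, D, N, L, A, M, J]
Visit B; enqueue E, C → queue [Q, D, N, L, A, M, J, E, C]
Visit Q → queue [D, N, L, A, M, J, E, C]
Visit D → queue [N, L, A, M, J, E, C]
Visit N; enqueue H → queue [L, A, M, J, E, C, H]
Visit L → queue [A, M, J, E, C, H]
Visit A → queue [M, J, E, C, H]
Visit M; enqueue K → queue [J, E, C, H, K]
Visit J → queue [E, C, H, K]
Visit E → queue [C, H, K]
Visit C → queue [H, K]
Visit H → queue [K]
Visit K → queue []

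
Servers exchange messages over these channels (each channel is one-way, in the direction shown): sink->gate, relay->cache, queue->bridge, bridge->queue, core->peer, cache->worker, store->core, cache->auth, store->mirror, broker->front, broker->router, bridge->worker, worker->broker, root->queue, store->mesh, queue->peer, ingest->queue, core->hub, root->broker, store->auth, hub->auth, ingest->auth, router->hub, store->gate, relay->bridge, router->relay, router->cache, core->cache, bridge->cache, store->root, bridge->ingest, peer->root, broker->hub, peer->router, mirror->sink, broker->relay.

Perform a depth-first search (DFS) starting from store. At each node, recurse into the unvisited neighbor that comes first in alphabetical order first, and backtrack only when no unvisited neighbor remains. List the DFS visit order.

store -> auth -> core -> cache -> worker -> broker -> front -> hub -> relay -> bridge -> ingest -> queue -> peer -> root -> router -> gate -> mesh -> mirror -> sink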